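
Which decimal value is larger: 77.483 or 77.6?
77.6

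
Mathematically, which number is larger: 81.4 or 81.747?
81.747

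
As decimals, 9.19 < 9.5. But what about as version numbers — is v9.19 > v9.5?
True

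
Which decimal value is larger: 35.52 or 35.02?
35.52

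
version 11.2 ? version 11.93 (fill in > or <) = <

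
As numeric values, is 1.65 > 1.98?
False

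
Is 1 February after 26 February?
No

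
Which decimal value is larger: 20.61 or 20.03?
20.61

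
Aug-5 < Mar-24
False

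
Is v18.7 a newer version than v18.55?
No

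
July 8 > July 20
False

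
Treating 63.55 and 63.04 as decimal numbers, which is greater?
63.55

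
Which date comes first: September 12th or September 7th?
September 7th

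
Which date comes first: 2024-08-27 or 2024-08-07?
2024-08-07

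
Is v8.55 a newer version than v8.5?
Yes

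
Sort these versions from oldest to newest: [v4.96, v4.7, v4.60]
[v4.7, v4.60, v4.96]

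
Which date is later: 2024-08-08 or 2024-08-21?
2024-08-21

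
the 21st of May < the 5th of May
False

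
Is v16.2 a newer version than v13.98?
Yes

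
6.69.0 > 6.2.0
True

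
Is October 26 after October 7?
Yes. Day 26 comes after day 7 in October — this is a date comparison, not a decimal one (the decimal 10.26 would be smaller than 10.7).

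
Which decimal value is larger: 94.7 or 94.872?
94.872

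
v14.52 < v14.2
False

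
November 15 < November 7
False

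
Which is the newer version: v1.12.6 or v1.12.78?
v1.12.78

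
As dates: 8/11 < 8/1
False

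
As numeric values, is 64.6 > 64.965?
False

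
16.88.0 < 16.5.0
False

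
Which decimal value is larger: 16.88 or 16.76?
16.88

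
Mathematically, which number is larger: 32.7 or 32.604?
32.7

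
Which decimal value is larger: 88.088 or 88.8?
88.8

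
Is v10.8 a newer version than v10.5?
Yes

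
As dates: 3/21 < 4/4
True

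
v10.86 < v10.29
False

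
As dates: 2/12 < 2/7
False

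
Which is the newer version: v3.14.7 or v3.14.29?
v3.14.29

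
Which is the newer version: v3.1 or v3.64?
v3.64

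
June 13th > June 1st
True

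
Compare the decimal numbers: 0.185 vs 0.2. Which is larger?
0.2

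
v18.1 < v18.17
True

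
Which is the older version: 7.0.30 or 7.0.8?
7.0.8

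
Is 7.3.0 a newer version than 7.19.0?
No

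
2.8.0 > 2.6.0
True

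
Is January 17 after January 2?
Yes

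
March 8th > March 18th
False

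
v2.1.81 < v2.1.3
False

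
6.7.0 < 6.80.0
True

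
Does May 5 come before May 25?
Yes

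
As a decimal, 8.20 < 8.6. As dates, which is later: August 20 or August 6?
August 20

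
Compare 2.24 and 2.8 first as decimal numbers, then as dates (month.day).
As decimals: 2.24 < 2.8. As dates: 2/24 is later than 2/8 (day 24 > day 8).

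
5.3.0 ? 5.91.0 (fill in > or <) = <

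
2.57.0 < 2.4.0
False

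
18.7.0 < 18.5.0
False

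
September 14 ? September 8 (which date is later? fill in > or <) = >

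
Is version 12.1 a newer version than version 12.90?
No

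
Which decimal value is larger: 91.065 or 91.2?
91.2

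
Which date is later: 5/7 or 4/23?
5/7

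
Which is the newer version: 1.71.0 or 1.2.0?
1.71.0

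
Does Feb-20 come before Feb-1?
No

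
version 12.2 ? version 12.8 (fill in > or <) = <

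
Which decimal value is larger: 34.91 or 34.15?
34.91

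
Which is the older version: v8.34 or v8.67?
v8.34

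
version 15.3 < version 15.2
False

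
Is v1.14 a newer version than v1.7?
Yes. Version numbers are compared segment by segment as integers, not as decimals: minor version 14 > 7, so v1.14 > v1.7 (even though the decimal 1.14 < 1.7).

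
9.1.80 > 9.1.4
True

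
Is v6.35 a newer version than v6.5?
Yes. Version numbers are compared segment by segment as integers, not as decimals: minor version 35 > 5, so v6.35 > v6.5 (even though the decimal 6.35 < 6.5).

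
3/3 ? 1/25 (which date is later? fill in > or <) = >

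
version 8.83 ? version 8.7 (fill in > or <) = >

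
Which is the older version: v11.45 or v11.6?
v11.6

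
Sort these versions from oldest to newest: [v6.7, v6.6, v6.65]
[v6.6, v6.7, v6.65]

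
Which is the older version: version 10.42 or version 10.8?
version 10.8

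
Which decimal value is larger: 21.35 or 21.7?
21.7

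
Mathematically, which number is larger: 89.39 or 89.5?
89.5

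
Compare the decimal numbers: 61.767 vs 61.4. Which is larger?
61.767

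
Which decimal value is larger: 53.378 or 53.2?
53.378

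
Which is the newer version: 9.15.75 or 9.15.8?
9.15.75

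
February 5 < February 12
True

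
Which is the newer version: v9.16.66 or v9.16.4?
v9.16.66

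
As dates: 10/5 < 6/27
False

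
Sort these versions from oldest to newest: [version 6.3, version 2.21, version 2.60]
[version 2.21, version 2.60, version 6.3]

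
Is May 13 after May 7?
Yes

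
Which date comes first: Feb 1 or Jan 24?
Jan 24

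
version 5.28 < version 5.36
True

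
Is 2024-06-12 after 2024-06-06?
Yes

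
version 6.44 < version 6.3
False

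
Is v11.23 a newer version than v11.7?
Yes. Version numbers are compared segment by segment as integers, not as decimals: minor version 23 > 7, so v11.23 > v11.7 (even though the decimal 11.23 < 11.7).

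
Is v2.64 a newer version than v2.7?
Yes. Version numbers are compared segment by segment as integers, not as decimals: minor version 64 > 7, so v2.64 > v2.7 (even though the decimal 2.64 < 2.7).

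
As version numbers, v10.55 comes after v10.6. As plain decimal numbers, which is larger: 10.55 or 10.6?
10.6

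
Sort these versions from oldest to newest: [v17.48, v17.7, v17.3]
[v17.3, v17.7, v17.48]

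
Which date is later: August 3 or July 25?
August 3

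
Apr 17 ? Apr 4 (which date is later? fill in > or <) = >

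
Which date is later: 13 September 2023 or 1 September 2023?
13 September 2023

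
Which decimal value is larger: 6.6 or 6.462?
6.6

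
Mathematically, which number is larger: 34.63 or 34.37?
34.63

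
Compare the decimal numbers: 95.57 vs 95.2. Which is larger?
95.57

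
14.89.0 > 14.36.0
True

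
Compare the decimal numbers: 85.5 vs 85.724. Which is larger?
85.724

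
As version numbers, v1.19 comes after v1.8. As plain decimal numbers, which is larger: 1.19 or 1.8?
1.8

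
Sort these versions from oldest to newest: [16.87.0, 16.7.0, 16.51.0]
[16.7.0, 16.51.0, 16.87.0]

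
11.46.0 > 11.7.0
True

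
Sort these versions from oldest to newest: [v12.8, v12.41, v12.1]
[v12.1, v12.8, v12.41]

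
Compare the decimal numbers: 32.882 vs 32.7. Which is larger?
32.882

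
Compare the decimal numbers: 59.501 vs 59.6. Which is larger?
59.6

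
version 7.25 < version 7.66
True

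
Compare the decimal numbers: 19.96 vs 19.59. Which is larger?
19.96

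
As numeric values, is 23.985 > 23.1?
True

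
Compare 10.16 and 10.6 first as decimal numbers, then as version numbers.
As decimals: 10.16 < 10.6. As versions: v10.16 > v10.6 (minor version 16 > 6).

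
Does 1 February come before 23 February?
Yes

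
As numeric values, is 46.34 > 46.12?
True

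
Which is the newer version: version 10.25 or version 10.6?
version 10.25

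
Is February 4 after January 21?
Yes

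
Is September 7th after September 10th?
No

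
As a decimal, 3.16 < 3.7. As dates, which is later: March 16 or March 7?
March 16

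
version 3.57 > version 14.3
False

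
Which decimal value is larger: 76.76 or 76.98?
76.98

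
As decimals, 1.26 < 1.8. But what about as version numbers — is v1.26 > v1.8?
True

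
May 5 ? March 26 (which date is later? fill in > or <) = >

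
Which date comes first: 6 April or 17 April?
6 April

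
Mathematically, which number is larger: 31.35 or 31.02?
31.35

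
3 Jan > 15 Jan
False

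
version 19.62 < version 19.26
False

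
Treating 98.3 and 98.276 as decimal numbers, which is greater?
98.3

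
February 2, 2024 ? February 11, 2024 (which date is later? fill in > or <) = <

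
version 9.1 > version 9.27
False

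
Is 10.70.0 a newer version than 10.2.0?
Yes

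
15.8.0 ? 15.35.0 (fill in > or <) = <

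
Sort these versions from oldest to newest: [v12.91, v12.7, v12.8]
[v12.7, v12.8, v12.91]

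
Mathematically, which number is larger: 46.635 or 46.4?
46.635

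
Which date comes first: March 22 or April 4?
March 22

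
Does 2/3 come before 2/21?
Yes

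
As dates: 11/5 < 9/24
False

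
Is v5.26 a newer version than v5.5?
Yes. Version numbers are compared segment by segment as integers, not as decimals: minor version 26 > 5, so v5.26 > v5.5 (even though the decimal 5.26 < 5.5).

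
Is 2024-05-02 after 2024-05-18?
No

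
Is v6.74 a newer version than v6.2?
Yes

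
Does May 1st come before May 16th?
Yes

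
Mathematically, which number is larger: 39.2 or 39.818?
39.818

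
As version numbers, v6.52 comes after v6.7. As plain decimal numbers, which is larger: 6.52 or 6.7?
6.7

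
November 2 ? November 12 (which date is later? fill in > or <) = <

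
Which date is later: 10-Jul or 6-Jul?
10-Jul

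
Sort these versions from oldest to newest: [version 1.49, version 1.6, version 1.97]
[version 1.6, version 1.49, version 1.97]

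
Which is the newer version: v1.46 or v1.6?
v1.46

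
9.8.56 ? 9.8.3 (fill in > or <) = >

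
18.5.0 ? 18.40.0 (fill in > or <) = <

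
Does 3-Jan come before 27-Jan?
Yes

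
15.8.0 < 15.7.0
False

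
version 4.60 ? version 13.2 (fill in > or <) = <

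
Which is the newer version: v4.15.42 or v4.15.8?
v4.15.42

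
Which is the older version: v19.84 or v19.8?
v19.8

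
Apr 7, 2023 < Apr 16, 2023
True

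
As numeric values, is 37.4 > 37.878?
False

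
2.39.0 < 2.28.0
False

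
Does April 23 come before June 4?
Yes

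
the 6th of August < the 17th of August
True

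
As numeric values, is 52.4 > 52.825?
False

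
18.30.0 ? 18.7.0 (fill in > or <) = >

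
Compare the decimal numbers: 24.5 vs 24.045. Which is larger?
24.5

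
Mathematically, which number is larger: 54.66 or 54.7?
54.7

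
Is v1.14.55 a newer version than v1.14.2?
Yes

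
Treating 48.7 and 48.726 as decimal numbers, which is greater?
48.726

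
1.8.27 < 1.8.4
False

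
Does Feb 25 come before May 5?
Yes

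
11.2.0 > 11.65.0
False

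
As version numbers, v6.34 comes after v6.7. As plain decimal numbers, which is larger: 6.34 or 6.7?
6.7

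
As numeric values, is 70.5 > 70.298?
True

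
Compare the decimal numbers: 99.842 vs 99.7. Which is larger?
99.842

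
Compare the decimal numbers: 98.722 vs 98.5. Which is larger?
98.722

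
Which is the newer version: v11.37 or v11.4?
v11.37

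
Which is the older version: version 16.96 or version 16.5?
version 16.5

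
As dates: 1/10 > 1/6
True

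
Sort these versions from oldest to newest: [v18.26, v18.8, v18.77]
[v18.8, v18.26, v18.77]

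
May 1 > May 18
False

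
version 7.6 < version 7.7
True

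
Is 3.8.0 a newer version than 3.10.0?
No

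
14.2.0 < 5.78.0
False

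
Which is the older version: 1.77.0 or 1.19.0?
1.19.0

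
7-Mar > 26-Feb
True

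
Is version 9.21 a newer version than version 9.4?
Yes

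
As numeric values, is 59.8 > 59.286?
True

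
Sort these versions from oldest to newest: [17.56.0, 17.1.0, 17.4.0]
[17.1.0, 17.4.0, 17.56.0]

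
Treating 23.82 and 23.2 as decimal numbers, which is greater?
23.82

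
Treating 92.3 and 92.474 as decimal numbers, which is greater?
92.474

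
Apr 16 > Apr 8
True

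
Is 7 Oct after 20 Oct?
No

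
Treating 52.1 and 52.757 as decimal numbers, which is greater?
52.757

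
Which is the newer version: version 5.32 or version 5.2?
version 5.32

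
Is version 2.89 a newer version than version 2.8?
Yes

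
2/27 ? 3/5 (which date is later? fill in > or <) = <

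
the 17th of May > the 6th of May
True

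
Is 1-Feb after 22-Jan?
Yes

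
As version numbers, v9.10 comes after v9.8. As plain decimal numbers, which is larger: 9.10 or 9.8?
9.8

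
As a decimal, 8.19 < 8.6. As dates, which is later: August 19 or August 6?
August 19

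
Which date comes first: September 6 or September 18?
September 6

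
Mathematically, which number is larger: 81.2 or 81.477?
81.477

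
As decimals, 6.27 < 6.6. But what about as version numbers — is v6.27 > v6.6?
True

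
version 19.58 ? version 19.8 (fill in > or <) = >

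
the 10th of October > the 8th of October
True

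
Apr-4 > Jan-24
True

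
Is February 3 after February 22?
No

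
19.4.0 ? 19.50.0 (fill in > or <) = <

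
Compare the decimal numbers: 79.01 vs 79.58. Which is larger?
79.58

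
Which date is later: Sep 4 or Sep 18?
Sep 18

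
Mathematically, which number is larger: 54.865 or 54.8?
54.865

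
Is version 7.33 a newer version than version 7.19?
Yes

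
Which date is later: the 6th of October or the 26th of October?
the 26th of October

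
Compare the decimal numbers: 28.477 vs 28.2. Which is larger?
28.477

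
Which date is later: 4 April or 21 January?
4 April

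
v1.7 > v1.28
False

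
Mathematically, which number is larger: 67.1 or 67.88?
67.88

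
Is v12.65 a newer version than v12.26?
Yes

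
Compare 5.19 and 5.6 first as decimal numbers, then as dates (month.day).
As decimals: 5.19 < 5.6. As dates: 5/19 is later than 5/6 (day 19 > day 6).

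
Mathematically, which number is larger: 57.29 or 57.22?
57.29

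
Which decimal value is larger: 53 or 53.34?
53.34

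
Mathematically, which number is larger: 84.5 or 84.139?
84.5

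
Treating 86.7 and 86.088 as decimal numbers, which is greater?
86.7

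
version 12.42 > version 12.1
True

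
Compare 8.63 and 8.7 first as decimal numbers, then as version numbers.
As decimals: 8.63 < 8.7. As versions: v8.63 > v8.7 (minor version 63 > 7).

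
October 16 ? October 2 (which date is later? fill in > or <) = >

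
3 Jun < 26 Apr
False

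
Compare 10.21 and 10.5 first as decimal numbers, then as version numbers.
As decimals: 10.21 < 10.5. As versions: v10.21 > v10.5 (minor version 21 > 5).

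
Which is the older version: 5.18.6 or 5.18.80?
5.18.6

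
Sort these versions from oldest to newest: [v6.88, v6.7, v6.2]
[v6.2, v6.7, v6.88]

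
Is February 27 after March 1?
No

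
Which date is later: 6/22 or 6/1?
6/22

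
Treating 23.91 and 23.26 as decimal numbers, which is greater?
23.91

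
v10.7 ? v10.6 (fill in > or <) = >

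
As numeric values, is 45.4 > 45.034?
True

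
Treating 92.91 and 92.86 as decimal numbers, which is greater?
92.91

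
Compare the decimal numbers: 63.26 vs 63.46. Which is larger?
63.46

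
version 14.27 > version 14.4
True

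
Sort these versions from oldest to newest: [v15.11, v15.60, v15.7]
[v15.7, v15.11, v15.60]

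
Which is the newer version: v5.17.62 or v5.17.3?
v5.17.62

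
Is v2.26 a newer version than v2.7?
Yes. Version numbers are compared segment by segment as integers, not as decimals: minor version 26 > 7, so v2.26 > v2.7 (even though the decimal 2.26 < 2.7).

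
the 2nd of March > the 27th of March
False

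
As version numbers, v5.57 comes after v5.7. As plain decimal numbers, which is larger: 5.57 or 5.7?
5.7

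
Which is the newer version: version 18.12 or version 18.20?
version 18.20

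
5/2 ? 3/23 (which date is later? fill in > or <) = >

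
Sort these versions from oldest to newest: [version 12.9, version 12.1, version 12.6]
[version 12.1, version 12.6, version 12.9]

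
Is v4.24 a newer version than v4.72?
No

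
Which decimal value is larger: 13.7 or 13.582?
13.7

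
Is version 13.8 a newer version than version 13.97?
No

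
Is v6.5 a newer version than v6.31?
No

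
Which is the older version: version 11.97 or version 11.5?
version 11.5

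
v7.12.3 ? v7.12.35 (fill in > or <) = <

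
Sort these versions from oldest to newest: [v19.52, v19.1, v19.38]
[v19.1, v19.38, v19.52]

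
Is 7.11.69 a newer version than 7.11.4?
Yes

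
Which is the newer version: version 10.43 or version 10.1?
version 10.43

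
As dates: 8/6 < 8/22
True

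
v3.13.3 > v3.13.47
False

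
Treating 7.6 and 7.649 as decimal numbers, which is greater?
7.649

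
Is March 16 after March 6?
Yes. Day 16 comes after day 6 in March — this is a date comparison, not a decimal one (the decimal 3.16 would be smaller than 3.6).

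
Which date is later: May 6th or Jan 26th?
May 6th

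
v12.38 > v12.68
False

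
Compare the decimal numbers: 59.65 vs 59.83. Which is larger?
59.83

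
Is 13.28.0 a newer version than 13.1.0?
Yes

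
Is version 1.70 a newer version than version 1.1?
Yes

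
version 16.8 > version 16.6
True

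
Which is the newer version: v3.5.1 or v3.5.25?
v3.5.25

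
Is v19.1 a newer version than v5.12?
Yes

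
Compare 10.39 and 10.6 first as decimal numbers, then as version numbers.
As decimals: 10.39 < 10.6. As versions: v10.39 > v10.6 (minor version 39 > 6).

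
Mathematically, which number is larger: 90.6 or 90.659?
90.659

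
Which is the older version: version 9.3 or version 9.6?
version 9.3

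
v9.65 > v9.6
True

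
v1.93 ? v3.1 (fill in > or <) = <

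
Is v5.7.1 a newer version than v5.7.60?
No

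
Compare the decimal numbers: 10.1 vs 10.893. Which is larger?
10.893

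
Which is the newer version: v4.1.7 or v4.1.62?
v4.1.62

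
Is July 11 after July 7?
Yes. Day 11 comes after day 7 in July — this is a date comparison, not a decimal one (the decimal 7.11 would be smaller than 7.7).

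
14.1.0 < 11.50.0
False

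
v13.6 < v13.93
True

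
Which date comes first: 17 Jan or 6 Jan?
6 Jan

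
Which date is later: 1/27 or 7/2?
7/2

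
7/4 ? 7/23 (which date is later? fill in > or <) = <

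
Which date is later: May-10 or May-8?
May-10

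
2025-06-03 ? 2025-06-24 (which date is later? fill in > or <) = <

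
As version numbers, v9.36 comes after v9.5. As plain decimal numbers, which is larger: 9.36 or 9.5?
9.5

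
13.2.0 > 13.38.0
False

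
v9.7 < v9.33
True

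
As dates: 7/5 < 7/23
True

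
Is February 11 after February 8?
Yes. Day 11 comes after day 8 in February — this is a date comparison, not a decimal one (the decimal 2.11 would be smaller than 2.8).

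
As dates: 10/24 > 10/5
True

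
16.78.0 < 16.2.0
False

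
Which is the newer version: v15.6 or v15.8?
v15.8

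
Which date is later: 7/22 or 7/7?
7/22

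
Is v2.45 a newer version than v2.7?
Yes. Version numbers are compared segment by segment as integers, not as decimals: minor version 45 > 7, so v2.45 > v2.7 (even though the decimal 2.45 < 2.7).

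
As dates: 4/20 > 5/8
False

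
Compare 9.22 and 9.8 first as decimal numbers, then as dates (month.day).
As decimals: 9.22 < 9.8. As dates: 9/22 is later than 9/8 (day 22 > day 8).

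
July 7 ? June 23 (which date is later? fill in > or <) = >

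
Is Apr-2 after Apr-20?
No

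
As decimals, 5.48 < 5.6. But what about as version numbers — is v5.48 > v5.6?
True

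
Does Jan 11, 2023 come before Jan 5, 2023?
No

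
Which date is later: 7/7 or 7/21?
7/21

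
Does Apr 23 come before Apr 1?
No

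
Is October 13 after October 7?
Yes. Day 13 comes after day 7 in October — this is a date comparison, not a decimal one (the decimal 10.13 would be smaller than 10.7).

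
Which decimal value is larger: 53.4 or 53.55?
53.55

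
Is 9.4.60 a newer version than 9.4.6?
Yes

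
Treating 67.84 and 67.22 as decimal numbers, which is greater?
67.84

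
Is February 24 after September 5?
No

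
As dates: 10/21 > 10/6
True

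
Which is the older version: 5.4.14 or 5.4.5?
5.4.5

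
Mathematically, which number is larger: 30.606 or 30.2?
30.606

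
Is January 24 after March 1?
No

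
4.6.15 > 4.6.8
True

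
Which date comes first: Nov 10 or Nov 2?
Nov 2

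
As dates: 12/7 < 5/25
False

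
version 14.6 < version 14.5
False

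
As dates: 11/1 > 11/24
False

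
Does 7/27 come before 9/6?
Yes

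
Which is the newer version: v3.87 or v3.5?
v3.87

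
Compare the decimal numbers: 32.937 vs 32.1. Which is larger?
32.937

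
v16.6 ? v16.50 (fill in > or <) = <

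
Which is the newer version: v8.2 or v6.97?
v8.2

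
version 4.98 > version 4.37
True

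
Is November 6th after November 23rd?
No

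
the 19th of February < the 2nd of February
False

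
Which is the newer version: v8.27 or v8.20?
v8.27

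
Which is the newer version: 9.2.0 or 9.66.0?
9.66.0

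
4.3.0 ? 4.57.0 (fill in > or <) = <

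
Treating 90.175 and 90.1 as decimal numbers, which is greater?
90.175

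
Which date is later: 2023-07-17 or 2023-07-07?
2023-07-17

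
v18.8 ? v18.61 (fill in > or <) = <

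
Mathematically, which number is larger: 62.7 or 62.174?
62.7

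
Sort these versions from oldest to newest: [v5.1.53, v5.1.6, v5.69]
[v5.1.6, v5.1.53, v5.69]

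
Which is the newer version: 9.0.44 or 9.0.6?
9.0.44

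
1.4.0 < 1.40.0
True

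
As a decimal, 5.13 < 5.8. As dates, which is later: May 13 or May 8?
May 13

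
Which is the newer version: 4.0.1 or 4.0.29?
4.0.29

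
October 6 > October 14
False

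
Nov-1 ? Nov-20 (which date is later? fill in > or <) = <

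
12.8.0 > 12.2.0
True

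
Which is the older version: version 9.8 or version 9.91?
version 9.8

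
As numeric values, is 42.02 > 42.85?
False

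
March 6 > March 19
False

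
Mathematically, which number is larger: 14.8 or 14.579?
14.8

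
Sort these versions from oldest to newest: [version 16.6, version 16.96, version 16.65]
[version 16.6, version 16.65, version 16.96]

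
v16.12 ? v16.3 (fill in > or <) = >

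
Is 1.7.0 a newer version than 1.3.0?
Yes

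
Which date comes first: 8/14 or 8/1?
8/1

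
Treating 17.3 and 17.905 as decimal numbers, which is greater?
17.905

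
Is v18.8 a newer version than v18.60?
No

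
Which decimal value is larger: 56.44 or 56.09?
56.44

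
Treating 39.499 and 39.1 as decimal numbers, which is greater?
39.499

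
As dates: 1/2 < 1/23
True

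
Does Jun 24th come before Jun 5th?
No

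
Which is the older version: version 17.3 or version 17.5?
version 17.3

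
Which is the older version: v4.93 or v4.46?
v4.46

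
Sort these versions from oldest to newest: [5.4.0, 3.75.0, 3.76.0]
[3.75.0, 3.76.0, 5.4.0]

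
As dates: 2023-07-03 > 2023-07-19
False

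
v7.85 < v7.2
False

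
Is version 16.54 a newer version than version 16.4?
Yes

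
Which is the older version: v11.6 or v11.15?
v11.6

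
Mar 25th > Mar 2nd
True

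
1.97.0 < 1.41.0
False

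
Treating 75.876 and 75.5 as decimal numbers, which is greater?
75.876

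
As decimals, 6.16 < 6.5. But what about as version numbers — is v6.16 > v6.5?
True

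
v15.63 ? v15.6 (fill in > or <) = >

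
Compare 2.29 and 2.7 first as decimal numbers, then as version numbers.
As decimals: 2.29 < 2.7. As versions: v2.29 > v2.7 (minor version 29 > 7).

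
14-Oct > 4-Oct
True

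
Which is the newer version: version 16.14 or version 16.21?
version 16.21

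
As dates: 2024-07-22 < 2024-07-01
False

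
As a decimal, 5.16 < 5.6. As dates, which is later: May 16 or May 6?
May 16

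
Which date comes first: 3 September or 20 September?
3 September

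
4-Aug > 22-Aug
False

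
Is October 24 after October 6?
Yes. Day 24 comes after day 6 in October — this is a date comparison, not a decimal one (the decimal 10.24 would be smaller than 10.6).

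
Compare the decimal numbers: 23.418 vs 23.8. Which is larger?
23.8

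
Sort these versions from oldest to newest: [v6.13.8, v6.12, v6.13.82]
[v6.12, v6.13.8, v6.13.82]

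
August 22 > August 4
True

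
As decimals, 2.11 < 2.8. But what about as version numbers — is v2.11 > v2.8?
True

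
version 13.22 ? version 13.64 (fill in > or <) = <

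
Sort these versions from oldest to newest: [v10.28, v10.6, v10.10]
[v10.6, v10.10, v10.28]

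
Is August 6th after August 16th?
No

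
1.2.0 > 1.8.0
False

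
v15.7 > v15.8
False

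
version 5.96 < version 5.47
False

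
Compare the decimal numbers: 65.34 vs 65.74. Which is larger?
65.74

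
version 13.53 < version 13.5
False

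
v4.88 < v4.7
False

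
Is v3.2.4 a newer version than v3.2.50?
No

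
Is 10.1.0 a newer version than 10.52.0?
No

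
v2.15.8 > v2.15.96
False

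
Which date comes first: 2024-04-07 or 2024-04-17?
2024-04-07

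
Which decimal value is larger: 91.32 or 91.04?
91.32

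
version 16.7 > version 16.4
True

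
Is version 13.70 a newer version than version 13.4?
Yes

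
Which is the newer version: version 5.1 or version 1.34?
version 5.1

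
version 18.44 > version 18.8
True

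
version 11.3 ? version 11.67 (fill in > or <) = <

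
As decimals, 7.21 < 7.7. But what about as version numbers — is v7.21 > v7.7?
True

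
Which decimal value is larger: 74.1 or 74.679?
74.679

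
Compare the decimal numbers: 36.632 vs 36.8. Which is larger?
36.8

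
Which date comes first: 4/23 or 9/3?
4/23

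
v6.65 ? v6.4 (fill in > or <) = >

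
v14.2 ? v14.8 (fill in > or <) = <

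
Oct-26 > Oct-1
True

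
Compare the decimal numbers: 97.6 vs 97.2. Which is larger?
97.6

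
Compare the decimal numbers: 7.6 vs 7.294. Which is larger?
7.6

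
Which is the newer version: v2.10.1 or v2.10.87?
v2.10.87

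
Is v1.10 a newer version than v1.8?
Yes. Version numbers are compared segment by segment as integers, not as decimals: minor version 10 > 8, so v1.10 > v1.8 (even though the decimal 1.10 < 1.8).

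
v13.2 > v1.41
True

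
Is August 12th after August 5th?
Yes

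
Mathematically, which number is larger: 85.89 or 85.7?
85.89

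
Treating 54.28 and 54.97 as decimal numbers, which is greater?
54.97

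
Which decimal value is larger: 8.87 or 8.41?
8.87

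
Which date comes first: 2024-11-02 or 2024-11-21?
2024-11-02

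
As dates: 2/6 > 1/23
True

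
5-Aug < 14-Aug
True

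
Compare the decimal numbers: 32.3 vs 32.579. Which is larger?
32.579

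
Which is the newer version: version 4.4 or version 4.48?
version 4.48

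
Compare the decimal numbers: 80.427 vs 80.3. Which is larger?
80.427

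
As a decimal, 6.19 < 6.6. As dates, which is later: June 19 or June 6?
June 19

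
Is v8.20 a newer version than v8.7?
Yes. Version numbers are compared segment by segment as integers, not as decimals: minor version 20 > 7, so v8.20 > v8.7 (even though the decimal 8.20 < 8.7).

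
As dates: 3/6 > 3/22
False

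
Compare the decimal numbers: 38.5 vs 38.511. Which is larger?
38.511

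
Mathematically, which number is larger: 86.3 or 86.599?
86.599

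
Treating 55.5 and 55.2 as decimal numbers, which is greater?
55.5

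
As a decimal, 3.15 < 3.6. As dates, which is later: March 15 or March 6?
March 15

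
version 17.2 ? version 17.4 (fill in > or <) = <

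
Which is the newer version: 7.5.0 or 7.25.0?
7.25.0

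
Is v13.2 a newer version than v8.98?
Yes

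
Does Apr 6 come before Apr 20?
Yes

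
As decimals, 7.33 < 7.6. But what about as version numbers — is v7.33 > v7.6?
True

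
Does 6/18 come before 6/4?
No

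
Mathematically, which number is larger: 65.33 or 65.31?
65.33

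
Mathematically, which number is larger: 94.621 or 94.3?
94.621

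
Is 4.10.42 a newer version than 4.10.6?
Yes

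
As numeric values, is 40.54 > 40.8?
False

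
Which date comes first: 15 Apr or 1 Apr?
1 Apr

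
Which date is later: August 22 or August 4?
August 22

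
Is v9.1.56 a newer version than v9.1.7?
Yes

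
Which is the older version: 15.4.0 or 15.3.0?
15.3.0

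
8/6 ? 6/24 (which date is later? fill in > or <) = >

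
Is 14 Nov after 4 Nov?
Yes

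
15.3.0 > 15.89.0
False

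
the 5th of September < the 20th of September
True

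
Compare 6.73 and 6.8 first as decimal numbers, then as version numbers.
As decimals: 6.73 < 6.8. As versions: v6.73 > v6.8 (minor version 73 > 8).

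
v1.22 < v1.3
False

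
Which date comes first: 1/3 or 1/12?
1/3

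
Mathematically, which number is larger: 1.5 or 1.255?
1.5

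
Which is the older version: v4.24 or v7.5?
v4.24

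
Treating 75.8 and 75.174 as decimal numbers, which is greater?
75.8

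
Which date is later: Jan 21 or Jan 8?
Jan 21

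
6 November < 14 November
True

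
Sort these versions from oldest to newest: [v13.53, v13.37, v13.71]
[v13.37, v13.53, v13.71]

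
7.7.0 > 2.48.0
True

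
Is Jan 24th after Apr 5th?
No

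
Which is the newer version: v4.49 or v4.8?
v4.49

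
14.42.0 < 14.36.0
False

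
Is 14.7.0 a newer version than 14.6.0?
Yes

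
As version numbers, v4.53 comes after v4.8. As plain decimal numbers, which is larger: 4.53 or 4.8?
4.8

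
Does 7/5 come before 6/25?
No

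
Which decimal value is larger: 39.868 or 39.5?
39.868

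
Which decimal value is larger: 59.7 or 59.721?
59.721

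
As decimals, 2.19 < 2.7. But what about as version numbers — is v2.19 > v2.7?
True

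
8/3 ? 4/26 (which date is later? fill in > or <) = >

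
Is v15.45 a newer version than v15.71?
No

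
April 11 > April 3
True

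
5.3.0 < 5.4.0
True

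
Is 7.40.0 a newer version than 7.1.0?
Yes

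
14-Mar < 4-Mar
False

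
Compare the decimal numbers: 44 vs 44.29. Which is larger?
44.29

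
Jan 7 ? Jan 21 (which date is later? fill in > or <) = <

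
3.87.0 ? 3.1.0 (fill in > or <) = >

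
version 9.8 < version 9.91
True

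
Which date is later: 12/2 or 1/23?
12/2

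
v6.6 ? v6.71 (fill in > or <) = <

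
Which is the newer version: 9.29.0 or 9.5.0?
9.29.0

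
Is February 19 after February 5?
Yes. Day 19 comes after day 5 in February — this is a date comparison, not a decimal one (the decimal 2.19 would be smaller than 2.5).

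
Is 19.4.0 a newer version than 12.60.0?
Yes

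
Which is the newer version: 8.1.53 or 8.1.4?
8.1.53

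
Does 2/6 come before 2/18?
Yes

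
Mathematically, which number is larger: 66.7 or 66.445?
66.7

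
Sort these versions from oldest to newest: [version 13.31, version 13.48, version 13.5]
[version 13.5, version 13.31, version 13.48]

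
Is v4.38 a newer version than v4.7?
Yes. Version numbers are compared segment by segment as integers, not as decimals: minor version 38 > 7, so v4.38 > v4.7 (even though the decimal 4.38 < 4.7).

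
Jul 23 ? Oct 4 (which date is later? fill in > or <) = <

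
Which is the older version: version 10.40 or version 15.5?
version 10.40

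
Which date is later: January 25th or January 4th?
January 25th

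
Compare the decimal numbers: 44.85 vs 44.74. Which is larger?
44.85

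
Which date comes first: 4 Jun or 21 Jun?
4 Jun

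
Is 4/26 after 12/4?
No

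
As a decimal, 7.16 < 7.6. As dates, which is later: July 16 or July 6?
July 16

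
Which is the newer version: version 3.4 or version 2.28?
version 3.4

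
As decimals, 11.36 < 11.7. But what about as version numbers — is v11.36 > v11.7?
True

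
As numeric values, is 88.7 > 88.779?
False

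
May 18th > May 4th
True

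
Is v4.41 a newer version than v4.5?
Yes. Version numbers are compared segment by segment as integers, not as decimals: minor version 41 > 5, so v4.41 > v4.5 (even though the decimal 4.41 < 4.5).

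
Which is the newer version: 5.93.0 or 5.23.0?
5.93.0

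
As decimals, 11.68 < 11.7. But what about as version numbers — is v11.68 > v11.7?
True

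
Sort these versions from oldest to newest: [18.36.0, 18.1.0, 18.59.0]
[18.1.0, 18.36.0, 18.59.0]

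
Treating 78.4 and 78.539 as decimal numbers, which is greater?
78.539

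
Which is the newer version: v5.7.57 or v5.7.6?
v5.7.57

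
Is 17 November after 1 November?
Yes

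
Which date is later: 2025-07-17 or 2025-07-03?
2025-07-17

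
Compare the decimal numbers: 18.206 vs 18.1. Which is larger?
18.206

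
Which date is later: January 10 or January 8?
January 10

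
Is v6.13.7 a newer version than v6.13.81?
No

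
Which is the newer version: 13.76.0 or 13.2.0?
13.76.0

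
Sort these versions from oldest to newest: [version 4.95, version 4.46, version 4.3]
[version 4.3, version 4.46, version 4.95]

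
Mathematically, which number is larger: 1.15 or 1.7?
1.7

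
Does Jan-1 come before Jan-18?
Yes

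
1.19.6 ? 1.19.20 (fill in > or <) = <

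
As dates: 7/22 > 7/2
True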